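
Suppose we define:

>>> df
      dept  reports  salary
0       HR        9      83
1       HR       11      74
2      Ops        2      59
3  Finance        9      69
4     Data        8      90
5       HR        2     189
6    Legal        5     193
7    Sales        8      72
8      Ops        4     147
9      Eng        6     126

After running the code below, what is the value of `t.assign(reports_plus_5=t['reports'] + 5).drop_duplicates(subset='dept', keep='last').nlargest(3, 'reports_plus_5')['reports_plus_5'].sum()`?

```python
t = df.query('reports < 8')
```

30

filter rows where reports < 8:
    dept  reports  salary
2    Ops        2      59
5     HR        2     189
6  Legal        5     193
8    Ops        4     147
9    Eng        6     126
add column reports_plus_5 = t['reports'] + 5:
    dept  reports  salary  reports_plus_5
2    Ops        2      59               7
5     HR        2     189               7
6  Legal        5     193              10
8    Ops        4     147               9
9    Eng        6     126              11
drop duplicate dept (keep=last):
    dept  reports  salary  reports_plus_5
5     HR        2     189               7
6  Legal        5     193              10
8    Ops        4     147               9
9    Eng        6     126              11
take 3 rows with largest reports_plus_5:
    dept  reports  salary  reports_plus_5
9    Eng        6     126              11
6  Legal        5     193              10
8    Ops        4     147               9
sum of column 'reports_plus_5' → 30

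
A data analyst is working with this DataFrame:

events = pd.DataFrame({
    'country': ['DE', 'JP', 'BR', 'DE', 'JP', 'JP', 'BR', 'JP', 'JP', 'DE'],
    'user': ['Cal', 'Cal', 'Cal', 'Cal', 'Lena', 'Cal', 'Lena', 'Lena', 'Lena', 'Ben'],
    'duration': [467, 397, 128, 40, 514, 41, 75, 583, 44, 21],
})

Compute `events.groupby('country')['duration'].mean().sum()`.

593.3

group by country, mean of duration:
country
BR    101.5
DE    176.0
JP    315.8
Name: duration, dtype: float64
Reading off the sum of the resulting series, we get 593.3.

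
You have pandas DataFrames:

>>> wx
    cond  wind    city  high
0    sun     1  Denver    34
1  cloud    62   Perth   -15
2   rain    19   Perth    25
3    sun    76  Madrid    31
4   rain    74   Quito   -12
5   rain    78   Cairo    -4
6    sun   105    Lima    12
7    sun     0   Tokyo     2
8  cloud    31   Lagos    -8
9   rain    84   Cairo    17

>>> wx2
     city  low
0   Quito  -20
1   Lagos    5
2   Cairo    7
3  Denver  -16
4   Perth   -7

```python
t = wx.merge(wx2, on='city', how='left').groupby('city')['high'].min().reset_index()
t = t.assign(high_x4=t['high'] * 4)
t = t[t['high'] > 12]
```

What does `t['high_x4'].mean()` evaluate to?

merge on 'city' (how='left') → 10 rows:
    cond  wind    city  high   low
0    sun     1  Denver    34 -16.0
1  cloud    62   Perth   -15  -7.0
2   rain    19   Perth    25  -7.0
3    sun    76  Madrid    31   NaN
4   rain    74   Quito   -12 -20.0
5   rain    78   Cairo    -4   7.0
6    sun   105    Lima    12   NaN
7    sun     0   Tokyo     2   NaN
8  cloud    31   Lagos    -8   5.0
9   rain    84   Cairo    17   7.0
group by city, min of high:
city
Cairo     -4
Denver    34
Lagos     -8
Lima      12
Madrid    31
Perth    -15
Quito    -12
Tokyo      2
Name: high, dtype: int64
reset_index():
     city  high
0   Cairo    -4
1  Denver    34
2   Lagos    -8
3    Lima    12
4  Madrid    31
5   Perth   -15
6   Quito   -12
7   Tokyo     2
add column high_x4 = t['high'] * 4:
     city  high  high_x4
0   Cairo    -4      -16
1  Denver    34      136
2   Lagos    -8      -32
3    Lima    12       48
4  Madrid    31      124
5   Perth   -15      -60
6   Quito   -12      -48
7   Tokyo     2        8
filter rows where high > 12:
     city  high  high_x4
1  Denver    34      136
4  Madrid    31      124
Finally, mean of column 'high_x4' = 130.0.

130.0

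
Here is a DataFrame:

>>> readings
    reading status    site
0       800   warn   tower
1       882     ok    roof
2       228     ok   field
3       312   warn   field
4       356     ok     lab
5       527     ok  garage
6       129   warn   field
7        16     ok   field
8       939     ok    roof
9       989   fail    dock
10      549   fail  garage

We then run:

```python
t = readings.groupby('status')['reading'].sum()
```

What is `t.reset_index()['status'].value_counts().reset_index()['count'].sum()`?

group by status, sum of reading:
status
fail    1538
ok      2948
warn    1241
Name: reading, dtype: int64
reset_index():
  status  reading
0   fail     1538
1     ok     2948
2   warn     1241
value_counts of status:
status
fail    1
ok      1
warn    1
Name: count, dtype: int64
reset_index():
  status  count
0   fail      1
1     ok      1
2   warn      1
Hence 3.

3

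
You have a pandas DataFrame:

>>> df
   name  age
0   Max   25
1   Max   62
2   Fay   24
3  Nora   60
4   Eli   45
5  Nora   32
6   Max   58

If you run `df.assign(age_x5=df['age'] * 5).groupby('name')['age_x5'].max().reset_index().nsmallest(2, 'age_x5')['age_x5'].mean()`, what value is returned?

172.5

add column age_x5 = df['age'] * 5:
   name  age  age_x5
0   Max   25     125
1   Max   62     310
2   Fay   24     120
3  Nora   60     300
4   Eli   45     225
5  Nora   32     160
6   Max   58     290
group by name, max of age_x5:
name
Eli     225
Fay     120
Max     310
Nora    300
Name: age_x5, dtype: int64
reset_index():
   name  age_x5
0   Eli     225
1   Fay     120
2   Max     310
3  Nora     300
take 2 rows with smallest age_x5:
  name  age_x5
1  Fay     120
0  Eli     225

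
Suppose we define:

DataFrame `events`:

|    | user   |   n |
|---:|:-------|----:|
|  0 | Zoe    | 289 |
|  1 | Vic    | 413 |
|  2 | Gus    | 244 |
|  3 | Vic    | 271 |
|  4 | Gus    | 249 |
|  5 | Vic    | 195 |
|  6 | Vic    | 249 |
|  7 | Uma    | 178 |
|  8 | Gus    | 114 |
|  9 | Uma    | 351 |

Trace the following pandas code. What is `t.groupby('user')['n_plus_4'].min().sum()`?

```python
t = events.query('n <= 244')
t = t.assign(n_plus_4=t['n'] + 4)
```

499

filter rows where n <= 244:
  user    n
2  Gus  244
5  Vic  195
7  Uma  178
8  Gus  114
add column n_plus_4 = t['n'] + 4:
  user    n  n_plus_4
2  Gus  244       248
5  Vic  195       199
7  Uma  178       182
8  Gus  114       118
group by user, min of n_plus_4:
user
Gus    118
Uma    182
Vic    199
Name: n_plus_4, dtype: int64
Finally, sum of the resulting series = 499.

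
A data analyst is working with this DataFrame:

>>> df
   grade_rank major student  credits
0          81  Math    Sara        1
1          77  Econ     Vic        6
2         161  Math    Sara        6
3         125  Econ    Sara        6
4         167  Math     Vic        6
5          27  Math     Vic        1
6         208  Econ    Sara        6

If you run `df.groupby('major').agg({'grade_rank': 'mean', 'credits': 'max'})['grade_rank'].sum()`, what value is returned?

group by major: mean(grade_rank), max(credits):
       grade_rank  credits
major                     
Econ   136.666667        6
Math   109.000000        6
Taking the sum of column 'grade_rank' gives 245.666666667.

245.666666667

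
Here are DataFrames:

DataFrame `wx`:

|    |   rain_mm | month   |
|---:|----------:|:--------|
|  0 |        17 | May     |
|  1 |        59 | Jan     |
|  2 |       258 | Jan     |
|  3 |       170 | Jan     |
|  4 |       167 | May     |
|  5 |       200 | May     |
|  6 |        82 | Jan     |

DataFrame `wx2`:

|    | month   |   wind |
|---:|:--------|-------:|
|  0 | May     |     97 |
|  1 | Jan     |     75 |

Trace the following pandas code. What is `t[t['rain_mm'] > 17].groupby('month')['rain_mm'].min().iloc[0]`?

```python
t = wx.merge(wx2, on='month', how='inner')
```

merge on 'month' (how='inner') → 7 rows:
   rain_mm month  wind
0       17   May    97
1       59   Jan    75
2      258   Jan    75
3      170   Jan    75
4      167   May    97
5      200   May    97
6       82   Jan    75
filter rows where rain_mm > 17:
   rain_mm month  wind
1       59   Jan    75
2      258   Jan    75
3      170   Jan    75
4      167   May    97
5      200   May    97
6       82   Jan    75
group by month, min of rain_mm:
month
Jan     59
May    167
Name: rain_mm, dtype: int64

59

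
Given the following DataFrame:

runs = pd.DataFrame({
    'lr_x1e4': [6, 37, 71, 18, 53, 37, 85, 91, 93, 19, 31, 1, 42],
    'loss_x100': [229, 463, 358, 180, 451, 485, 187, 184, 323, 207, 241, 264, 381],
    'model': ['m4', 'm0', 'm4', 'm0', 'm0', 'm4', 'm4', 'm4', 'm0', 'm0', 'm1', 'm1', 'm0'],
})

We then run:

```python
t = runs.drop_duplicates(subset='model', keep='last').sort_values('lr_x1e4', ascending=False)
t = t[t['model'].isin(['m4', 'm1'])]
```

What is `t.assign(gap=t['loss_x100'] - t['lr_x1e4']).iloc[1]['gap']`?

263

drop duplicate model (keep=last):
    lr_x1e4  loss_x100 model
7        91        184    m4
11        1        264    m1
12       42        381    m0
sort by lr_x1e4 descending:
    lr_x1e4  loss_x100 model
7        91        184    m4
12       42        381    m0
11        1        264    m1
filter rows where model in ['m4', 'm1']:
    lr_x1e4  loss_x100 model
7        91        184    m4
11        1        264    m1
add column gap = t['loss_x100'] - t['lr_x1e4']:
    lr_x1e4  loss_x100 model  gap
7        91        184    m4   93
11        1        264    m1  263
Finally, value at position 1, column 'gap' = 263.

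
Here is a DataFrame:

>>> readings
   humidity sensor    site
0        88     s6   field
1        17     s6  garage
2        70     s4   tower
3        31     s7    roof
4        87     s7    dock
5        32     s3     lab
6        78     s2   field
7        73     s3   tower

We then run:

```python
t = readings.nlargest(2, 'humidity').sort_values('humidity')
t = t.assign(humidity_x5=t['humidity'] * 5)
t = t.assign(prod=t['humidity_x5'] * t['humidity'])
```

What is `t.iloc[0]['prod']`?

37845

take 2 rows with largest humidity:
   humidity sensor   site
0        88     s6  field
4        87     s7   dock
sort by humidity:
   humidity sensor   site
4        87     s7   dock
0        88     s6  field
add column humidity_x5 = t['humidity'] * 5:
   humidity sensor   site  humidity_x5
4        87     s7   dock          435
0        88     s6  field          440
add column prod = t['humidity_x5'] * t['humidity']:
   humidity sensor   site  humidity_x5   prod
4        87     s7   dock          435  37845
0        88     s6  field          440  38720
Reading off the value at position 0, column 'prod', we get 37845.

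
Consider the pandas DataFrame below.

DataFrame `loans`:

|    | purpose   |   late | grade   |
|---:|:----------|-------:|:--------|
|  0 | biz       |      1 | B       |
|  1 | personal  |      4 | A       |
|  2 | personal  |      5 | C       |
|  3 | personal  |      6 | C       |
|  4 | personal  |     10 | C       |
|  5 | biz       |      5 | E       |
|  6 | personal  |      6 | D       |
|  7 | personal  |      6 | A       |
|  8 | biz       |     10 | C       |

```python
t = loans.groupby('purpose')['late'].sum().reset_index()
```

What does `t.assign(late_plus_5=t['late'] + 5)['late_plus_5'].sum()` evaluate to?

group by purpose, sum of late:
purpose
biz         16
personal    37
Name: late, dtype: int64
reset_index():
    purpose  late
0       biz    16
1  personal    37
add column late_plus_5 = t['late'] + 5:
    purpose  late  late_plus_5
0       biz    16           21
1  personal    37           42
The sum of column 'late_plus_5' is 63.

63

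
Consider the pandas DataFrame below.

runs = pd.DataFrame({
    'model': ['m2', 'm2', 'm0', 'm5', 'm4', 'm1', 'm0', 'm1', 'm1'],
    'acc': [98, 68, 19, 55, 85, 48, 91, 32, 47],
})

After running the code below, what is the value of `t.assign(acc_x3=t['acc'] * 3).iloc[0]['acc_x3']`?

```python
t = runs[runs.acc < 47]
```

57

filter rows where acc < 47:
  model  acc
2    m0   19
7    m1   32
add column acc_x3 = t['acc'] * 3:
  model  acc  acc_x3
2    m0   19      57
7    m1   32      96
Finally, value at position 0, column 'acc_x3' = 57.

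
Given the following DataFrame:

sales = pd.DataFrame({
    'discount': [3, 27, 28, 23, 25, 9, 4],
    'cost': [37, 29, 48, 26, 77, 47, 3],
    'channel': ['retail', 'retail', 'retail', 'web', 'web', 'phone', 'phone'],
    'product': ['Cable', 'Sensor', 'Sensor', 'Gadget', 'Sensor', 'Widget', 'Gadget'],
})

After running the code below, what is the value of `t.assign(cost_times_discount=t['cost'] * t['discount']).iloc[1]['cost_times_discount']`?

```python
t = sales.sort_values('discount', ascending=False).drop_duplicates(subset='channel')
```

sort by discount descending:
   discount  cost channel product
2        28    48  retail  Sensor
1        27    29  retail  Sensor
4        25    77     web  Sensor
3        23    26     web  Gadget
5         9    47   phone  Widget
6         4     3   phone  Gadget
0         3    37  retail   Cable
drop duplicate channel (keep=first):
   discount  cost channel product
2        28    48  retail  Sensor
4        25    77     web  Sensor
5         9    47   phone  Widget
add column cost_times_discount = t['cost'] * t['discount']:
   discount  cost channel product  cost_times_discount
2        28    48  retail  Sensor                 1344
4        25    77     web  Sensor                 1925
5         9    47   phone  Widget                  423
Then the value at position 1, column 'cost_times_discount': 1925

1925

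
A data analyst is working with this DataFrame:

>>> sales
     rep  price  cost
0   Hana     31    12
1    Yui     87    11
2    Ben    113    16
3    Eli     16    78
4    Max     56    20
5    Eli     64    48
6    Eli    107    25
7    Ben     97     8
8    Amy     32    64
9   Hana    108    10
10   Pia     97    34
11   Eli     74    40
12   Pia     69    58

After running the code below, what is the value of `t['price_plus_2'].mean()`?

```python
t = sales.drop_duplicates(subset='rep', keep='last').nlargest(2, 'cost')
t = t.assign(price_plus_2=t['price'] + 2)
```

drop duplicate rep (keep=last):
     rep  price  cost
1    Yui     87    11
4    Max     56    20
7    Ben     97     8
8    Amy     32    64
9   Hana    108    10
11   Eli     74    40
12   Pia     69    58
take 2 rows with largest cost:
    rep  price  cost
8   Amy     32    64
12  Pia     69    58
add column price_plus_2 = t['price'] + 2:
    rep  price  cost  price_plus_2
8   Amy     32    64            34
12  Pia     69    58            71

52.5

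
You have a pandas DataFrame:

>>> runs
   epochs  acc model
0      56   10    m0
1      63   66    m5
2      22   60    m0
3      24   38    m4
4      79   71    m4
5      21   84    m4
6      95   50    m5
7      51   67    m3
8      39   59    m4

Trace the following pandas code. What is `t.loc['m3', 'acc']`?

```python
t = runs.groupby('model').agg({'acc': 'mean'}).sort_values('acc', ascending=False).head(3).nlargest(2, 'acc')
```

67.0

group by model, mean of acc:
        acc
model      
m0     35.0
m3     67.0
m4     63.0
m5     58.0
sort by acc descending:
        acc
model      
m3     67.0
m4     63.0
m5     58.0
m0     35.0
take first 3 rows:
        acc
model      
m3     67.0
m4     63.0
m5     58.0
take 2 rows with largest acc:
        acc
model      
m3     67.0
m4     63.0
So loc['m3', 'acc'] = 67.0.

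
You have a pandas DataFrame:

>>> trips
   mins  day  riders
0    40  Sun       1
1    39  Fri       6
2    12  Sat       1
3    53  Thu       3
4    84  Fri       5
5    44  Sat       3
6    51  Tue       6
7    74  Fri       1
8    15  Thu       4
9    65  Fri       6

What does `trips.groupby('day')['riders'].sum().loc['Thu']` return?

group by day, sum of riders:
day
Fri    18
Sat     4
Sun     1
Thu     7
Tue     6
Name: riders, dtype: int64
Taking the value at index 'Thu' gives 7.

7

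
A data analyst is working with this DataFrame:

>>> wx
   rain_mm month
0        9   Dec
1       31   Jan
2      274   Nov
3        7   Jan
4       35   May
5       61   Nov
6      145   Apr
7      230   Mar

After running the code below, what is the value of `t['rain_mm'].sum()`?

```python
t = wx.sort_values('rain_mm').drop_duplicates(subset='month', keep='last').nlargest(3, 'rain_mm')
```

649

sort by rain_mm:
   rain_mm month
3        7   Jan
0        9   Dec
1       31   Jan
4       35   May
5       61   Nov
6      145   Apr
7      230   Mar
2      274   Nov
drop duplicate month (keep=last):
   rain_mm month
0        9   Dec
1       31   Jan
4       35   May
6      145   Apr
7      230   Mar
2      274   Nov
take 3 rows with largest rain_mm:
   rain_mm month
2      274   Nov
7      230   Mar
6      145   Apr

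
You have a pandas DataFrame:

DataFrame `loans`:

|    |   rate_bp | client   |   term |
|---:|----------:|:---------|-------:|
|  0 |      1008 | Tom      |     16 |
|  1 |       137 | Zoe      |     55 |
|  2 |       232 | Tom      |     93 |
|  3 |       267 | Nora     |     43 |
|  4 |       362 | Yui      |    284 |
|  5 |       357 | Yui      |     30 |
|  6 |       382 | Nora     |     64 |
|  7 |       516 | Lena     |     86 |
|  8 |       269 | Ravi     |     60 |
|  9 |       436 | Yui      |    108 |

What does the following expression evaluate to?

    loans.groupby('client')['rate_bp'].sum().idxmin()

Zoe

group by client, sum of rate_bp:
client
Lena     516
Nora     649
Ravi     269
Tom     1240
Yui     1155
Zoe      137
Name: rate_bp, dtype: int64
The label with the smallest value is Zoe.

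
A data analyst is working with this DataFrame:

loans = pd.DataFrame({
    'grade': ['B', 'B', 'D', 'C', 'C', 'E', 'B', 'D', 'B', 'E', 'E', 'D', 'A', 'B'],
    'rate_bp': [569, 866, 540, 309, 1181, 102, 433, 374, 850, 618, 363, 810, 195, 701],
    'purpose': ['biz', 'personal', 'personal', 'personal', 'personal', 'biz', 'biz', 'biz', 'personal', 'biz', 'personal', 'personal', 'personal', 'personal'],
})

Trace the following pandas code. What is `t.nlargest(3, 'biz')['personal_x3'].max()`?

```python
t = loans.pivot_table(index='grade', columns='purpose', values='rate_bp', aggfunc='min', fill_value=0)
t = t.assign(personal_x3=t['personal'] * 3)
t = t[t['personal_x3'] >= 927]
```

pivot: rows=grade, cols=purpose, min(rate_bp):
purpose  biz  personal
grade                 
A          0       195
B        433       701
C          0       309
D        374       540
E        102       363
add column personal_x3 = t['personal'] * 3:
purpose  biz  personal  personal_x3
grade                              
A          0       195          585
B        433       701         2103
C          0       309          927
D        374       540         1620
E        102       363         1089
filter rows where personal_x3 >= 927:
purpose  biz  personal  personal_x3
grade                              
B        433       701         2103
C          0       309          927
D        374       540         1620
E        102       363         1089
take 3 rows with largest biz:
purpose  biz  personal  personal_x3
grade                              
B        433       701         2103
D        374       540         1620
E        102       363         1089
Reading off the max of column 'personal_x3', we get 2103.

2103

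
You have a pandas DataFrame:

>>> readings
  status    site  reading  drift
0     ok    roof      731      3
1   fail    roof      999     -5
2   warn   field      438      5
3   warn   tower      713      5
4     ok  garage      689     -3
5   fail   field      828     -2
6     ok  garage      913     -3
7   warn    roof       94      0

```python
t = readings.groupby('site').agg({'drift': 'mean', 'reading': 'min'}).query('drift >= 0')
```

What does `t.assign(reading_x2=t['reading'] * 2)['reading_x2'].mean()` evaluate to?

1151.0

group by site: mean(drift), min(reading):
           drift  reading
site                     
field   1.500000      438
garage -3.000000      689
roof   -0.666667       94
tower   5.000000      713
filter rows where drift >= 0:
       drift  reading
site                 
field    1.5      438
tower    5.0      713
add column reading_x2 = t['reading'] * 2:
       drift  reading  reading_x2
site                             
field    1.5      438         876
tower    5.0      713        1426
mean of column 'reading_x2' → 1151.0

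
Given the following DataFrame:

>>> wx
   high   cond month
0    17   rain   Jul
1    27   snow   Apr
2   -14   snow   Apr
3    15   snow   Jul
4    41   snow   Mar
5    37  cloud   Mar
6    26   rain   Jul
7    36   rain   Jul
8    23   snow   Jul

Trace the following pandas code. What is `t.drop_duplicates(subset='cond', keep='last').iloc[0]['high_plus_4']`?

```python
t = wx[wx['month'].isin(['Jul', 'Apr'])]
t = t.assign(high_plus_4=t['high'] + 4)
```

filter rows where month in ['Jul', 'Apr']:
   high  cond month
0    17  rain   Jul
1    27  snow   Apr
2   -14  snow   Apr
3    15  snow   Jul
6    26  rain   Jul
7    36  rain   Jul
8    23  snow   Jul
add column high_plus_4 = t['high'] + 4:
   high  cond month  high_plus_4
0    17  rain   Jul           21
1    27  snow   Apr           31
2   -14  snow   Apr          -10
3    15  snow   Jul           19
6    26  rain   Jul           30
7    36  rain   Jul           40
8    23  snow   Jul           27
drop duplicate cond (keep=last):
   high  cond month  high_plus_4
7    36  rain   Jul           40
8    23  snow   Jul           27
Then the value at position 0, column 'high_plus_4': 40

40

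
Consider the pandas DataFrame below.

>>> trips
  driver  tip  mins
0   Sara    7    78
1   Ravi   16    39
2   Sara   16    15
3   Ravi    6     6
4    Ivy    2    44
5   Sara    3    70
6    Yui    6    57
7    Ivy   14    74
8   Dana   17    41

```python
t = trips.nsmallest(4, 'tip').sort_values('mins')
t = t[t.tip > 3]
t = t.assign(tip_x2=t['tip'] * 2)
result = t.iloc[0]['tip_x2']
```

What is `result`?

take 4 rows with smallest tip:
  driver  tip  mins
4    Ivy    2    44
5   Sara    3    70
3   Ravi    6     6
6    Yui    6    57
sort by mins:
  driver  tip  mins
3   Ravi    6     6
4    Ivy    2    44
6    Yui    6    57
5   Sara    3    70
filter rows where tip > 3:
  driver  tip  mins
3   Ravi    6     6
6    Yui    6    57
add column tip_x2 = t['tip'] * 2:
  driver  tip  mins  tip_x2
3   Ravi    6     6      12
6    Yui    6    57      12

12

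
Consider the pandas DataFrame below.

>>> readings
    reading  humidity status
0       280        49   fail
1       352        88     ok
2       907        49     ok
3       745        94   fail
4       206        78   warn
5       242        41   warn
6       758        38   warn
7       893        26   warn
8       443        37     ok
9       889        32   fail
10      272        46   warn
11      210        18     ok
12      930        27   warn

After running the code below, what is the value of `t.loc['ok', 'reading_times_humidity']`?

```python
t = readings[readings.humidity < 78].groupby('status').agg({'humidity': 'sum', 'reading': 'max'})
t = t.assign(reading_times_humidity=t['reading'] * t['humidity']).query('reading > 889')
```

94328

filter rows where humidity < 78:
    reading  humidity status
0       280        49   fail
2       907        49     ok
5       242        41   warn
6       758        38   warn
7       893        26   warn
8       443        37     ok
9       889        32   fail
10      272        46   warn
11      210        18     ok
12      930        27   warn
group by status: sum(humidity), max(reading):
        humidity  reading
status                   
fail          81      889
ok           104      907
warn         178      930
add column reading_times_humidity = t['reading'] * t['humidity']:
        humidity  reading  reading_times_humidity
status                                           
fail          81      889                   72009
ok           104      907                   94328
warn         178      930                  165540
filter rows where reading > 889:
        humidity  reading  reading_times_humidity
status                                           
ok           104      907                   94328
warn         178      930                  165540
Hence 94328.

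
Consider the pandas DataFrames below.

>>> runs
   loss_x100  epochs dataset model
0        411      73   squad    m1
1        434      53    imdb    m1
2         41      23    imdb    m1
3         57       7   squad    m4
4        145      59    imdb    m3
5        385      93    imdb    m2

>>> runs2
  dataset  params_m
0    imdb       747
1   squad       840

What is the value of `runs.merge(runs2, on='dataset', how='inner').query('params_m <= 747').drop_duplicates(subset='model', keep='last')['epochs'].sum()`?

merge on 'dataset' (how='inner') → 6 rows:
   loss_x100  epochs dataset model  params_m
0        411      73   squad    m1       840
1        434      53    imdb    m1       747
2         41      23    imdb    m1       747
3         57       7   squad    m4       840
4        145      59    imdb    m3       747
5        385      93    imdb    m2       747
filter rows where params_m <= 747:
   loss_x100  epochs dataset model  params_m
1        434      53    imdb    m1       747
2         41      23    imdb    m1       747
4        145      59    imdb    m3       747
5        385      93    imdb    m2       747
drop duplicate model (keep=last):
   loss_x100  epochs dataset model  params_m
2         41      23    imdb    m1       747
4        145      59    imdb    m3       747
5        385      93    imdb    m2       747
sum of column 'epochs' → 175

175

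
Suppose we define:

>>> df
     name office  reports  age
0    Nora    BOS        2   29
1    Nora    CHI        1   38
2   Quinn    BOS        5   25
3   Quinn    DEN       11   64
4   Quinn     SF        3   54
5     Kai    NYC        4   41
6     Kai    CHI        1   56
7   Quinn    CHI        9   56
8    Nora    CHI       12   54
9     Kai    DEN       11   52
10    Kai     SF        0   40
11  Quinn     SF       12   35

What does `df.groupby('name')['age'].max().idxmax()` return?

group by name, max of age:
name
Kai      56
Nora     54
Quinn    64
Name: age, dtype: int64
Finally, label with the largest value = Quinn.

Quinn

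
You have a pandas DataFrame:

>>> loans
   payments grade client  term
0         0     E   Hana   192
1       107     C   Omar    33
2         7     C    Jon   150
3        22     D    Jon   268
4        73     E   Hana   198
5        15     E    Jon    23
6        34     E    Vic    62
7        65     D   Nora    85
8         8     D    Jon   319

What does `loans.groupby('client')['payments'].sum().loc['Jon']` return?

52

group by client, sum of payments:
client
Hana     73
Jon      52
Nora     65
Omar    107
Vic      34
Name: payments, dtype: int64
Hence 52.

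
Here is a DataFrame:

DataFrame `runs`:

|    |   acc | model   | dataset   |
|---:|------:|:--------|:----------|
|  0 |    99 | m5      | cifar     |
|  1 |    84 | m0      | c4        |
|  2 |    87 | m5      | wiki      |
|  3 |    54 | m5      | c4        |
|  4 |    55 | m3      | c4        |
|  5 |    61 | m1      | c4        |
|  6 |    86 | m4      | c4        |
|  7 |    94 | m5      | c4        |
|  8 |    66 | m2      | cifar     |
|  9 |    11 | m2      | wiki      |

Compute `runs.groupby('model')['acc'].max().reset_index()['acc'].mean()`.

75.1666666667

group by model, max of acc:
model
m0    84
m1    61
m2    66
m3    55
m4    86
m5    99
Name: acc, dtype: int64
reset_index():
  model  acc
0    m0   84
1    m1   61
2    m2   66
3    m3   55
4    m4   86
5    m5   99
So mean() = 75.1666666667.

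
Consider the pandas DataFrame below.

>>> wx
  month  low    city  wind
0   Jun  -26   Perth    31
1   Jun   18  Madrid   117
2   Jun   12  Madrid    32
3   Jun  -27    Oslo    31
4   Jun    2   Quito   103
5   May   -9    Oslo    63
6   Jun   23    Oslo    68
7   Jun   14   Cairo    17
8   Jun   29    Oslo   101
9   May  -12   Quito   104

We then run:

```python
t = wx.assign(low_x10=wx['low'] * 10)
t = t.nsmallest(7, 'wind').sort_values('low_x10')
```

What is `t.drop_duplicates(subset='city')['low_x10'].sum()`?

add column low_x10 = wx['low'] * 10:
  month  low    city  wind  low_x10
0   Jun  -26   Perth    31     -260
1   Jun   18  Madrid   117      180
2   Jun   12  Madrid    32      120
3   Jun  -27    Oslo    31     -270
4   Jun    2   Quito   103       20
5   May   -9    Oslo    63      -90
6   Jun   23    Oslo    68      230
7   Jun   14   Cairo    17      140
8   Jun   29    Oslo   101      290
9   May  -12   Quito   104     -120
take 7 rows with smallest wind:
  month  low    city  wind  low_x10
7   Jun   14   Cairo    17      140
0   Jun  -26   Perth    31     -260
3   Jun  -27    Oslo    31     -270
2   Jun   12  Madrid    32      120
5   May   -9    Oslo    63      -90
6   Jun   23    Oslo    68      230
8   Jun   29    Oslo   101      290
sort by low_x10:
  month  low    city  wind  low_x10
3   Jun  -27    Oslo    31     -270
0   Jun  -26   Perth    31     -260
5   May   -9    Oslo    63      -90
2   Jun   12  Madrid    32      120
7   Jun   14   Cairo    17      140
6   Jun   23    Oslo    68      230
8   Jun   29    Oslo   101      290
drop duplicate city (keep=first):
  month  low    city  wind  low_x10
3   Jun  -27    Oslo    31     -270
0   Jun  -26   Perth    31     -260
2   Jun   12  Madrid    32      120
7   Jun   14   Cairo    17      140
Reading off the sum of column 'low_x10', we get -270.

-270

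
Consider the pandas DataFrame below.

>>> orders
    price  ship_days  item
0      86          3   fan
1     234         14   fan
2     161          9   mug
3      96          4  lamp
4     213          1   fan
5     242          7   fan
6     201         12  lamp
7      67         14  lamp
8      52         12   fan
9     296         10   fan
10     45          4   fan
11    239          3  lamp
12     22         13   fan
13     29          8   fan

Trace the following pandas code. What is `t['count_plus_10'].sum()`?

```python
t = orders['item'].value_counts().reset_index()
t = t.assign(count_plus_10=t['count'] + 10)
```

value_counts of item:
item
fan     9
lamp    4
mug     1
Name: count, dtype: int64
reset_index():
   item  count
0   fan      9
1  lamp      4
2   mug      1
add column count_plus_10 = t['count'] + 10:
   item  count  count_plus_10
0   fan      9             19
1  lamp      4             14
2   mug      1             11
Hence 44.

44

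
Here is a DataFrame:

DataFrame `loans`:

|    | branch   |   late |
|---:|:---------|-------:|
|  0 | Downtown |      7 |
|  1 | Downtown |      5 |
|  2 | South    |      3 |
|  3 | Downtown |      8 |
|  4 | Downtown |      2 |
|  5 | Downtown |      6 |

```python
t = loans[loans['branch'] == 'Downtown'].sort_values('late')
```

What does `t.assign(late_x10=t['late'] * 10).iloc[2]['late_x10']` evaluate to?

60

filter rows where branch == 'Downtown':
     branch  late
0  Downtown     7
1  Downtown     5
3  Downtown     8
4  Downtown     2
5  Downtown     6
sort by late:
     branch  late
4  Downtown     2
1  Downtown     5
5  Downtown     6
0  Downtown     7
3  Downtown     8
add column late_x10 = t['late'] * 10:
     branch  late  late_x10
4  Downtown     2        20
1  Downtown     5        50
5  Downtown     6        60
0  Downtown     7        70
3  Downtown     8        80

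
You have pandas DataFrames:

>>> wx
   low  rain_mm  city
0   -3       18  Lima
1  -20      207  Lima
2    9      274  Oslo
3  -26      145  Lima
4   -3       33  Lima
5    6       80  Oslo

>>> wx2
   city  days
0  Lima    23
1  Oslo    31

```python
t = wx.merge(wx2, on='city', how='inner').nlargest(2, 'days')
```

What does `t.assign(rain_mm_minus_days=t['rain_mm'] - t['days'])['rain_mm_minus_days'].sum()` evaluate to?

292

merge on 'city' (how='inner') → 6 rows:
   low  rain_mm  city  days
0   -3       18  Lima    23
1  -20      207  Lima    23
2    9      274  Oslo    31
3  -26      145  Lima    23
4   -3       33  Lima    23
5    6       80  Oslo    31
take 2 rows with largest days:
   low  rain_mm  city  days
2    9      274  Oslo    31
5    6       80  Oslo    31
add column rain_mm_minus_days = t['rain_mm'] - t['days']:
   low  rain_mm  city  days  rain_mm_minus_days
2    9      274  Oslo    31                 243
5    6       80  Oslo    31                  49
The sum of column 'rain_mm_minus_days' is 292.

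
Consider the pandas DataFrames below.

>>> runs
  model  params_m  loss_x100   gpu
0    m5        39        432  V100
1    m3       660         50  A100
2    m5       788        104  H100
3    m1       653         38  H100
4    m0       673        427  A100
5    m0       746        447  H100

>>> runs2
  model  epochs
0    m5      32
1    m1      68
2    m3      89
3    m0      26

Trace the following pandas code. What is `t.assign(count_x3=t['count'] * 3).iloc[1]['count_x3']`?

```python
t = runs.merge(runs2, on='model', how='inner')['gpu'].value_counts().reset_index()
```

merge on 'model' (how='inner') → 6 rows:
  model  params_m  loss_x100   gpu  epochs
0    m5        39        432  V100      32
1    m3       660         50  A100      89
2    m5       788        104  H100      32
3    m1       653         38  H100      68
4    m0       673        427  A100      26
5    m0       746        447  H100      26
value_counts of gpu:
gpu
H100    3
A100    2
V100    1
Name: count, dtype: int64
reset_index():
    gpu  count
0  H100      3
1  A100      2
2  V100      1
add column count_x3 = t['count'] * 3:
    gpu  count  count_x3
0  H100      3         9
1  A100      2         6
2  V100      1         3

6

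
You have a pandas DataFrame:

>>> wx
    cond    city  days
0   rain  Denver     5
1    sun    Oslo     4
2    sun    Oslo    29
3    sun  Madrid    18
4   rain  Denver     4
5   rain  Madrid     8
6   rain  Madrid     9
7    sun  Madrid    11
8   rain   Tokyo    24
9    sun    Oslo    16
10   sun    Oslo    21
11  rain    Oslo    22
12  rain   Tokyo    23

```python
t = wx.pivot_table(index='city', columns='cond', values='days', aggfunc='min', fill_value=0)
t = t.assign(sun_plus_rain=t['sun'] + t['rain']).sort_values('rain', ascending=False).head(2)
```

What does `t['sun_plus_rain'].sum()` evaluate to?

49

pivot: rows=city, cols=cond, min(days):
cond    rain  sun
city             
Denver     4    0
Madrid     8   11
Oslo      22    4
Tokyo     23    0
add column sun_plus_rain = t['sun'] + t['rain']:
cond    rain  sun  sun_plus_rain
city                            
Denver     4    0              4
Madrid     8   11             19
Oslo      22    4             26
Tokyo     23    0             23
sort by rain descending:
cond    rain  sun  sun_plus_rain
city                            
Tokyo     23    0             23
Oslo      22    4             26
Madrid     8   11             19
Denver     4    0              4
take first 2 rows:
cond   rain  sun  sun_plus_rain
city                           
Tokyo    23    0             23
Oslo     22    4             26
Finally, sum of column 'sun_plus_rain' = 49.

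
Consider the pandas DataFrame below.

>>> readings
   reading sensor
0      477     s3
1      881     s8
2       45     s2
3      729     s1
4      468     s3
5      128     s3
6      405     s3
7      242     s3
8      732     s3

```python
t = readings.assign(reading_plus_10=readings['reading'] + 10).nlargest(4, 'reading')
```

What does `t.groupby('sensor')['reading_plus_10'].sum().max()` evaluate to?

1229

add column reading_plus_10 = readings['reading'] + 10:
   reading sensor  reading_plus_10
0      477     s3              487
1      881     s8              891
2       45     s2               55
3      729     s1              739
4      468     s3              478
5      128     s3              138
6      405     s3              415
7      242     s3              252
8      732     s3              742
take 4 rows with largest reading:
   reading sensor  reading_plus_10
1      881     s8              891
8      732     s3              742
3      729     s1              739
0      477     s3              487
group by sensor, sum of reading_plus_10:
sensor
s1     739
s3    1229
s8     891
Name: reading_plus_10, dtype: int64
Hence 1229.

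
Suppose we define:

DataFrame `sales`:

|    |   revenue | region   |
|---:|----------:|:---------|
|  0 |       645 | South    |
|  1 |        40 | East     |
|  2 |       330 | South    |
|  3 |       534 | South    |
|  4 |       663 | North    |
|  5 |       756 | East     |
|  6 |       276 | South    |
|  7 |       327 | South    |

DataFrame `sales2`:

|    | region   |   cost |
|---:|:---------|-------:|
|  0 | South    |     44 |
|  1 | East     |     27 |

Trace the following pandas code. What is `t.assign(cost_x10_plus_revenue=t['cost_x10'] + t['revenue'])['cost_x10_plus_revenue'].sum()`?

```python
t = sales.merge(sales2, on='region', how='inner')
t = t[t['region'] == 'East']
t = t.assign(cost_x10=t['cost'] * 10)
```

1336

merge on 'region' (how='inner') → 7 rows:
   revenue region  cost
0      645  South    44
1       40   East    27
2      330  South    44
3      534  South    44
4      756   East    27
5      276  South    44
6      327  South    44
filter rows where region == 'East':
   revenue region  cost
1       40   East    27
4      756   East    27
add column cost_x10 = t['cost'] * 10:
   revenue region  cost  cost_x10
1       40   East    27       270
4      756   East    27       270
add column cost_x10_plus_revenue = t['cost_x10'] + t['revenue']:
   revenue region  cost  cost_x10  cost_x10_plus_revenue
1       40   East    27       270                    310
4      756   East    27       270                   1026
So sum() = 1336.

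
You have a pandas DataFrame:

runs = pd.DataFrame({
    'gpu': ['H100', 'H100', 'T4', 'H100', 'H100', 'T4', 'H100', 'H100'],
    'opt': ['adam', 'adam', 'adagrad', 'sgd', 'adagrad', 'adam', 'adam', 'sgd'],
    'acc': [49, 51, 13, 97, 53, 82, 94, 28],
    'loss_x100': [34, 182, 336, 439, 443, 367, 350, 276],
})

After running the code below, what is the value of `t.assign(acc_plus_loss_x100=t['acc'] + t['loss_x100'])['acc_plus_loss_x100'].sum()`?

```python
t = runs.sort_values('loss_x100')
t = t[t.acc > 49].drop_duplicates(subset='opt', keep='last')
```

sort by loss_x100:
    gpu      opt  acc  loss_x100
0  H100     adam   49         34
1  H100     adam   51        182
7  H100      sgd   28        276
2    T4  adagrad   13        336
6  H100     adam   94        350
5    T4     adam   82        367
3  H100      sgd   97        439
4  H100  adagrad   53        443
filter rows where acc > 49:
    gpu      opt  acc  loss_x100
1  H100     adam   51        182
6  H100     adam   94        350
5    T4     adam   82        367
3  H100      sgd   97        439
4  H100  adagrad   53        443
drop duplicate opt (keep=last):
    gpu      opt  acc  loss_x100
5    T4     adam   82        367
3  H100      sgd   97        439
4  H100  adagrad   53        443
add column acc_plus_loss_x100 = t['acc'] + t['loss_x100']:
    gpu      opt  acc  loss_x100  acc_plus_loss_x100
5    T4     adam   82        367                 449
3  H100      sgd   97        439                 536
4  H100  adagrad   53        443                 496

1481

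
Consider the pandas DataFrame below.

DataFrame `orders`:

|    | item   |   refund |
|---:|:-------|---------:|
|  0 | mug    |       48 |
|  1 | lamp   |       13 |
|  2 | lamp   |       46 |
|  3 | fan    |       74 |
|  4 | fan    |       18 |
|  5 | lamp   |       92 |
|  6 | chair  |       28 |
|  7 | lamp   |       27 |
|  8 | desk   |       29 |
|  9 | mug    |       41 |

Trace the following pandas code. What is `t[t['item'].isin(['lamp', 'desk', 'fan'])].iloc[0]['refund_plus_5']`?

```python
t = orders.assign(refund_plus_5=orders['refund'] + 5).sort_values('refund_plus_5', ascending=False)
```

add column refund_plus_5 = orders['refund'] + 5:
    item  refund  refund_plus_5
0    mug      48             53
1   lamp      13             18
2   lamp      46             51
3    fan      74             79
4    fan      18             23
5   lamp      92             97
6  chair      28             33
7   lamp      27             32
8   desk      29             34
9    mug      41             46
sort by refund_plus_5 descending:
    item  refund  refund_plus_5
5   lamp      92             97
3    fan      74             79
0    mug      48             53
2   lamp      46             51
9    mug      41             46
8   desk      29             34
6  chair      28             33
7   lamp      27             32
4    fan      18             23
1   lamp      13             18
filter rows where item in ['lamp', 'desk', 'fan']:
   item  refund  refund_plus_5
5  lamp      92             97
3   fan      74             79
2  lamp      46             51
8  desk      29             34
7  lamp      27             32
4   fan      18             23
1  lamp      13             18

97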